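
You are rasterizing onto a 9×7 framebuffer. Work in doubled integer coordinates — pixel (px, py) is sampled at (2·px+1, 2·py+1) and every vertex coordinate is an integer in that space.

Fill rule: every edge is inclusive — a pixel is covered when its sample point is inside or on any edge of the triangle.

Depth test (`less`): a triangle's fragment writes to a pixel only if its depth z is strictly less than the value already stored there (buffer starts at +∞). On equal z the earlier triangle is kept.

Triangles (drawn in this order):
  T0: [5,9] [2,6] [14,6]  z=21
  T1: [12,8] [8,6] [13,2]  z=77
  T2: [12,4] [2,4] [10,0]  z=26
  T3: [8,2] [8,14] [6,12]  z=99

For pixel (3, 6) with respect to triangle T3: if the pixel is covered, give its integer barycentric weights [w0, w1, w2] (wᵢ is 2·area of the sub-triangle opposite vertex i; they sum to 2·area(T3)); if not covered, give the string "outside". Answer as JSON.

T0:
  2·area = 36
  edge (5, 9)→(2, 6): d=(-3,-3) inclusive
  edge (2, 6)→(14, 6): d=(12,0) inclusive
  edge (14, 6)→(5, 9): d=(-9,3) inclusive
    (0,2)@(1, 5): e=[0,-12,48] → ·  [on edge]
    (8,2)@(17, 5): e=[48,-12,0] → ·  [on edge]
    (1,3)@(3, 7): e=[0,12,24] → #  [on edge]
    (2,3)@(5, 7): e=[6,12,18] → #
    (3,3)@(7, 7): e=[12,12,12] → #
    (4,3)@(9, 7): e=[18,12,6] → #
    (5,3)@(11, 7): e=[24,12,0] → #  [on edge]
    (6,3)@(13, 7): e=[30,12,-6] → ·
    (1,4)@(3, 9): e=[-6,36,6] → ·
    (2,4)@(5, 9): e=[0,36,0] → #  [on edge]
    (3,4)@(7, 9): e=[6,36,-6] → ·
    (4,4)@(9, 9): e=[12,36,-12] → ·
    (3,5)@(7, 11): e=[0,60,-24] → ·  [on edge]
    (4,6)@(9, 13): e=[0,84,-48] → ·  [on edge]
  covered (6 px):
    · · · · · · · · ·
    · · · · · · · · ·
    · · · · · · · · ·
    · # # # # # · · ·
    · · # · · · · · ·
    · · · · · · · · ·
    · · · · · · · · ·
T1:
  2·area = 26
  edge (12, 8)→(8, 6): d=(-4,-2) inclusive
  edge (8, 6)→(13, 2): d=(5,-4) inclusive
  edge (13, 2)→(12, 8): d=(-1,6) inclusive
    (5,2)@(11, 5): e=[10,7,9] → #
    (6,2)@(13, 5): e=[14,15,-3] → ·
    (5,3)@(11, 7): e=[2,17,7] → #
    (6,3)@(13, 7): e=[6,25,-5] → ·
    (5,4)@(11, 9): e=[-6,27,5] → ·
  covered (2 px):
    · · · · · · · · ·
    · · · · · · · · ·
    · · · · · # · · ·
    · · · · · # · · ·
    · · · · · · · · ·
    · · · · · · · · ·
    · · · · · · · · ·
T2:
  2·area = 40
  edge (12, 4)→(2, 4): d=(-10,0) inclusive
  edge (2, 4)→(10, 0): d=(8,-4) inclusive
  edge (10, 0)→(12, 4): d=(2,4) inclusive
    (4,0)@(9, 1): e=[30,4,6] → #
    (5,0)@(11, 1): e=[30,12,-2] → ·
    (2,1)@(5, 3): e=[10,4,26] → #
    (3,1)@(7, 3): e=[10,12,18] → #
    (5,1)@(11, 3): e=[10,28,2] → #
    (6,1)@(13, 3): e=[10,36,-6] → ·
    (2,2)@(5, 5): e=[-10,20,30] → ·
    (3,2)@(7, 5): e=[-10,28,22] → ·
    (4,2)@(9, 5): e=[-10,36,14] → ·
    (5,2)@(11, 5): e=[-10,44,6] → ·
  covered (5 px):
    · · · · # · · · ·
    · · # # # # · · ·
    · · · · · · · · ·
    · · · · · · · · ·
    · · · · · · · · ·
    · · · · · · · · ·
    · · · · · · · · ·
T3:
  2·area = 24
  edge (8, 2)→(8, 14): d=(0,12) inclusive
  edge (8, 14)→(6, 12): d=(-2,-2) inclusive
  edge (6, 12)→(8, 2): d=(2,-10) inclusive
    (0,3)@(1, 7): e=[84,0,-60] → ·  [on edge]
    (3,3)@(7, 7): e=[12,12,0] → #  [on edge]
    (4,3)@(9, 7): e=[-12,16,20] → ·
    (1,4)@(3, 9): e=[60,0,-36] → ·  [on edge]
    (3,4)@(7, 9): e=[12,8,4] → #
    (4,4)@(9, 9): e=[-12,12,24] → ·
    (2,5)@(5, 11): e=[36,0,-12] → ·  [on edge]
    (3,5)@(7, 11): e=[12,4,8] → #
    (4,5)@(9, 11): e=[-12,8,28] → ·
    (3,6)@(7, 13): e=[12,0,12] → #  [on edge]
    (4,6)@(9, 13): e=[-12,4,32] → ·
  covered (4 px):
    · · · · · · · · ·
    · · · · · · · · ·
    · · · · · · · · ·
    · · · # · · · · ·
    · · · # · · · · ·
    · · · # · · · · ·
    · · · # · · · · ·

Result: [0,12,12]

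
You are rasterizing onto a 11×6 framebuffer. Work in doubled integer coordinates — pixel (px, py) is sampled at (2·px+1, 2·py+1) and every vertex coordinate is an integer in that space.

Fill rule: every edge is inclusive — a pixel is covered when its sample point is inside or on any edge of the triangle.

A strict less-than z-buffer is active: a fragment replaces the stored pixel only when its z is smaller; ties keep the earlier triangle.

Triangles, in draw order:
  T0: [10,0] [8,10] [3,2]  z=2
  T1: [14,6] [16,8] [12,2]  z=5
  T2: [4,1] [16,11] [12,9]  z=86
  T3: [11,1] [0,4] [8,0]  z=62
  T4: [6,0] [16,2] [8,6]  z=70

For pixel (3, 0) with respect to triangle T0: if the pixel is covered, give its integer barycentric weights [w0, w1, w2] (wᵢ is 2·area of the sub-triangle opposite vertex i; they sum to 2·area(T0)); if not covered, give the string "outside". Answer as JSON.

T0:
  2·area = 66
  edge (10, 0)→(8, 10): d=(-2,10) inclusive
  edge (8, 10)→(3, 2): d=(-5,-8) inclusive
  edge (3, 2)→(10, 0): d=(7,-2) inclusive
    (3,0)@(7, 1): e=[28,37,1] → █
    (4,0)@(9, 1): e=[8,53,5] → █
    (5,0)@(11, 1): e=[-12,69,9] → ·
    (2,1)@(5, 3): e=[44,11,11] → █
    (5,1)@(11, 3): e=[-16,59,23] → ·
    (2,2)@(5, 5): e=[40,1,25] → █
    (4,2)@(9, 5): e=[0,33,33] → █  [on edge]
    (5,2)@(11, 5): e=[-20,49,37] → ·
    (2,3)@(5, 7): e=[36,-9,39] → ·
    (3,3)@(7, 7): e=[16,7,43] → █
    (4,3)@(9, 7): e=[-4,23,47] → ·
    (3,4)@(7, 9): e=[12,-3,57] → ·
  covered (9 px):
    · · · █ █ · · · · · ·
    · · █ █ █ · · · · · ·
    · · █ █ █ · · · · · ·
    · · · █ · · · · · · ·
    · · · · · · · · · · ·
    · · · · · · · · · · ·
T1:
  2·area = 4  (B↔C swapped to make it positive)
  edge (14, 6)→(12, 2): d=(-2,-4) inclusive
  edge (12, 2)→(16, 8): d=(4,6) inclusive
  edge (16, 8)→(14, 6): d=(-2,-2) inclusive
    (4,0)@(9, 1): e=[-10,14,0] → ·  [on edge]
    (5,1)@(11, 3): e=[-6,10,0] → ·  [on edge]
    (6,2)@(13, 5): e=[-2,6,0] → ·  [on edge]
    (7,3)@(15, 7): e=[2,2,0] → █  [on edge]
    (8,3)@(17, 7): e=[10,-10,4] → ·
    (7,4)@(15, 9): e=[-2,10,-4] → ·
    (8,4)@(17, 9): e=[6,-2,0] → ·  [on edge]
    (9,5)@(19, 11): e=[10,-6,0] → ·  [on edge]
  covered (1 px):
    · · · · · · · · · · ·
    · · · · · · · · · · ·
    · · · · · · · · · · ·
    · · · · · · · █ · · ·
    · · · · · · · · · · ·
    · · · · · · · · · · ·
T2:
  2·area = 16
  edge (4, 1)→(16, 11): d=(12,10) inclusive
  edge (16, 11)→(12, 9): d=(-4,-2) inclusive
  edge (12, 9)→(4, 1): d=(-8,-8) inclusive
    (5,3)@(11, 7): e=[2,6,8] → █
    (6,3)@(13, 7): e=[-18,10,24] → ·
    (5,4)@(11, 9): e=[26,-2,-8] → ·
    (6,4)@(13, 9): e=[6,2,8] → █
    (7,4)@(15, 9): e=[-14,6,24] → ·
    (6,5)@(13, 11): e=[30,-6,-8] → ·
  covered (2 px):
    · · · · · · · · · · ·
    · · · · · · · · · · ·
    · · · · · · · · · · ·
    · · · · · █ · · · · ·
    · · · · · · █ · · · ·
    · · · · · · · · · · ·
T3:
  2·area = 20
  edge (11, 1)→(0, 4): d=(-11,3) inclusive
  edge (0, 4)→(8, 0): d=(8,-4) inclusive
  edge (8, 0)→(11, 1): d=(3,1) inclusive
    (3,0)@(7, 1): e=[12,4,4] → █
    (4,0)@(9, 1): e=[6,12,2] → █
    (5,0)@(11, 1): e=[0,20,0] → █  [on edge]
    (6,0)@(13, 1): e=[-6,28,-2] → ·
    (1,1)@(3, 3): e=[2,4,14] → █
    (2,1)@(5, 3): e=[-4,12,12] → ·
    (3,1)@(7, 3): e=[-10,20,10] → ·
    (4,1)@(9, 3): e=[-16,28,8] → ·
    (5,1)@(11, 3): e=[-22,36,6] → ·
    (8,1)@(17, 3): e=[-40,60,0] → ·  [on edge]
    (1,2)@(3, 5): e=[-20,20,20] → ·
  covered (4 px):
    · · · █ █ █ · · · · ·
    · █ · · · · · · · · ·
    · · · · · · · · · · ·
    · · · · · · · · · · ·
    · · · · · · · · · · ·
    · · · · · · · · · · ·
T4:
  2·area = 56
  edge (6, 0)→(16, 2): d=(10,2) inclusive
  edge (16, 2)→(8, 6): d=(-8,4) inclusive
  edge (8, 6)→(6, 0): d=(-2,-6) inclusive
    (3,0)@(7, 1): e=[8,44,4] → █
    (4,0)@(9, 1): e=[4,36,16] → █
    (5,0)@(11, 1): e=[0,28,28] → █  [on edge]
    (6,0)@(13, 1): e=[-4,20,40] → ·
    (3,1)@(7, 3): e=[28,28,0] → █  [on edge]
    (6,1)@(13, 3): e=[16,4,36] → █
    (7,1)@(15, 3): e=[12,-4,48] → ·
    (10,1)@(21, 3): e=[0,-28,84] → ·  [on edge]
    (3,2)@(7, 5): e=[48,12,-4] → ·
    (4,2)@(9, 5): e=[44,4,8] → █
    (5,2)@(11, 5): e=[40,-4,20] → ·
    (6,2)@(13, 5): e=[36,-12,32] → ·
    (4,4)@(9, 9): e=[84,-28,0] → ·  [on edge]
  covered (8 px):
    · · · █ █ █ · · · · ·
    · · · █ █ █ █ · · · ·
    · · · · █ · · · · · ·
    · · · · · · · · · · ·
    · · · · · · · · · · ·
    · · · · · · · · · · ·

Answer: [37,1,28]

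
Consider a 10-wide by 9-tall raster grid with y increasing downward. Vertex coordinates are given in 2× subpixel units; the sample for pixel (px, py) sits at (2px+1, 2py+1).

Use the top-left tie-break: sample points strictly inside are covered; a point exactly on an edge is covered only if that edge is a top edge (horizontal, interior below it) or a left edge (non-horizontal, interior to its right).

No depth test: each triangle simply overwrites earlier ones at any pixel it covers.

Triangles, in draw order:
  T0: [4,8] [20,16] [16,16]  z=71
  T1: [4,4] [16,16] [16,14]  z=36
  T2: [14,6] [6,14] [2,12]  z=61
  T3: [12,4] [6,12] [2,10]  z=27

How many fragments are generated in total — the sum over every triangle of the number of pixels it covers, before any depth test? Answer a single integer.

T0:
  2·area = 32
  edge (4, 8)→(20, 16): d=(16,8) right/bottom  bias=-1
  edge (20, 16)→(16, 16): d=(-4,0) right/bottom  bias=-1
  edge (16, 16)→(4, 8): d=(-12,-8) top-left  bias=+0
    (4,5)@(9, 11): e=[8,20,4] → #
    (5,5)@(11, 11): e=[-8,20,20] → ·
    (4,6)@(9, 13): e=[40,12,-20] → ·
    (6,6)@(13, 13): e=[8,12,12] → #
    (7,6)@(15, 13): e=[-8,12,28] → ·
    (6,7)@(13, 15): e=[40,4,-12] → ·
    (7,7)@(15, 15): e=[24,4,4] → #
    (8,7)@(17, 15): e=[8,4,20] → #
    (9,7)@(19, 15): e=[-8,4,36] → ·
    (7,8)@(15, 17): e=[56,-4,-20] → ·
    (8,8)@(17, 17): e=[40,-4,-4] → ·
  covered (4 px):
    · · · · · · · · · ·
    · · · · · · · · · ·
    · · · · · · · · · ·
    · · · · · · · · · ·
    · · · · · · · · · ·
    · · · · # · · · · ·
    · · · · · · # · · ·
    · · · · · · · # # ·
    · · · · · · · · · ·
T1:
  2·area = 24  (B↔C swapped to make it positive)
  edge (4, 4)→(16, 14): d=(12,10) right/bottom  bias=-1
  edge (16, 14)→(16, 16): d=(0,2) right/bottom  bias=-1
  edge (16, 16)→(4, 4): d=(-12,-12) top-left  bias=+0
    (0,0)@(1, 1): e=[-6,30,0] → ·  [on edge]
    (1,1)@(3, 3): e=[-2,26,0] → ·  [on edge]
    (2,2)@(5, 5): e=[2,22,0] → #  [on edge]
    (3,2)@(7, 5): e=[-18,18,24] → ·
    (2,3)@(5, 7): e=[26,22,-24] → ·
    (3,3)@(7, 7): e=[6,18,0] → #  [on edge]
    (4,3)@(9, 7): e=[-14,14,24] → ·
    (3,4)@(7, 9): e=[30,18,-24] → ·
    (4,4)@(9, 9): e=[10,14,0] → #  [on edge]
    (5,4)@(11, 9): e=[-10,10,24] → ·
    (4,5)@(9, 11): e=[34,14,-24] → ·
    (5,5)@(11, 11): e=[14,10,0] → #  [on edge]
    (6,6)@(13, 13): e=[18,6,0] → #  [on edge]
    (7,7)@(15, 15): e=[22,2,0] → #  [on edge]
    (8,8)@(17, 17): e=[26,-2,0] → ·  [on edge]
  covered (6 px):
    · · · · · · · · · ·
    · · · · · · · · · ·
    · · # · · · · · · ·
    · · · # · · · · · ·
    · · · · # · · · · ·
    · · · · · # · · · ·
    · · · · · · # · · ·
    · · · · · · · # · ·
    · · · · · · · · · ·
T2:
  2·area = 48
  edge (14, 6)→(6, 14): d=(-8,8) right/bottom  bias=-1
  edge (6, 14)→(2, 12): d=(-4,-2) top-left  bias=+0
  edge (2, 12)→(14, 6): d=(12,-6) top-left  bias=+0
    (9,0)@(19, 1): e=[0,78,-30] → ·  [on edge]
    (8,1)@(17, 3): e=[0,66,-18] → ·  [on edge]
    (7,2)@(15, 5): e=[0,54,-6] → ·  [on edge]
    (6,3)@(13, 7): e=[0,42,6] → ·  [on edge]
    (4,4)@(9, 9): e=[16,26,6] → #
    (5,4)@(11, 9): e=[0,30,18] → ·  [on edge]
    (2,5)@(5, 11): e=[32,10,6] → #
    (3,5)@(7, 11): e=[16,14,18] → #
    (4,5)@(9, 11): e=[0,18,30] → ·  [on edge]
    (2,6)@(5, 13): e=[16,2,30] → #
    (3,6)@(7, 13): e=[0,6,42] → ·  [on edge]
    (2,7)@(5, 15): e=[0,-6,54] → ·  [on edge]
    (1,8)@(3, 17): e=[0,-18,66] → ·  [on edge]
  covered (4 px):
    · · · · · · · · · ·
    · · · · · · · · · ·
    · · · · · · · · · ·
    · · · · · · · · · ·
    · · · · # · · · · ·
    · · # # · · · · · ·
    · · # · · · · · · ·
    · · · · · · · · · ·
    · · · · · · · · · ·
T3:
  2·area = 44
  edge (12, 4)→(6, 12): d=(-6,8) right/bottom  bias=-1
  edge (6, 12)→(2, 10): d=(-4,-2) top-left  bias=+0
  edge (2, 10)→(12, 4): d=(10,-6) top-left  bias=+0
    (8,0)@(17, 1): e=[-22,66,0] → ·  [on edge]
    (5,2)@(11, 5): e=[2,38,4] → #
    (6,2)@(13, 5): e=[-14,42,16] → ·
    (3,3)@(7, 7): e=[22,22,0] → #  [on edge]
    (4,3)@(9, 7): e=[6,26,12] → #
    (5,3)@(11, 7): e=[-10,30,24] → ·
    (2,4)@(5, 9): e=[26,10,8] → #
    (4,4)@(9, 9): e=[-6,18,32] → ·
    (2,5)@(5, 11): e=[14,2,28] → #
    (3,5)@(7, 11): e=[-2,6,40] → ·
    (2,6)@(5, 13): e=[2,-6,48] → ·
  covered (6 px):
    · · · · · · · · · ·
    · · · · · · · · · ·
    · · · · · # · · · ·
    · · · # # · · · · ·
    · · # # · · · · · ·
    · · # · · · · · · ·
    · · · · · · · · · ·
    · · · · · · · · · ·
    · · · · · · · · · ·

Result: 20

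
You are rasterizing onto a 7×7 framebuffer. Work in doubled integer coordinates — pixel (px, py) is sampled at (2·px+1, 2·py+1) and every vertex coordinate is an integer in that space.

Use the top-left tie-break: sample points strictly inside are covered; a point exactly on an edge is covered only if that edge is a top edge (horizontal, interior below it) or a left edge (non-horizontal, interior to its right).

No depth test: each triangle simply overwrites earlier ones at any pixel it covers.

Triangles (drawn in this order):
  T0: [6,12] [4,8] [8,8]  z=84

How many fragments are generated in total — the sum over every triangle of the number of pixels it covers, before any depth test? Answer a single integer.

T0:
  2·area = 16
  edge (6, 12)→(4, 8): d=(-2,-4) top-left  bias=+0
  edge (4, 8)→(8, 8): d=(4,0) top-left  bias=+0
  edge (8, 8)→(6, 12): d=(-2,4) right/bottom  bias=-1
    (2,4)@(5, 9): e=[2,4,10] → X
    (3,4)@(7, 9): e=[10,4,2] → X
    (4,4)@(9, 9): e=[18,4,-6] → .
    (2,5)@(5, 11): e=[-2,12,6] → .
    (3,5)@(7, 11): e=[6,12,-2] → .
  covered (2 px):
    . . . . . . .
    . . . . . . .
    . . . . . . .
    . . . . . . .
    . . X X . . .
    . . . . . . .
    . . . . . . .

Result: 2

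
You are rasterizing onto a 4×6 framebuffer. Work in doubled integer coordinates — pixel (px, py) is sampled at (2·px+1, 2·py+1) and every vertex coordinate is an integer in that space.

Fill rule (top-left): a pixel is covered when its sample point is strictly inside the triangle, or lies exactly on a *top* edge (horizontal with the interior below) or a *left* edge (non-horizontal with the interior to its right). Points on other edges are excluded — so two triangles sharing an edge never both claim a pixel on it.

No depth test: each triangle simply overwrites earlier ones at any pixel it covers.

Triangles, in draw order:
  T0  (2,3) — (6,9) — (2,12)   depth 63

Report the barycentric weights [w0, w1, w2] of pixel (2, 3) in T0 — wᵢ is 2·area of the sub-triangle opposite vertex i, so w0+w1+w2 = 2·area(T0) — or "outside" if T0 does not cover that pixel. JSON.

T0:
  2·area = 36
  edge (2, 3)→(6, 9): d=(4,6) right/bottom  bias=-1
  edge (6, 9)→(2, 12): d=(-4,3) right/bottom  bias=-1
  edge (2, 12)→(2, 3): d=(0,-9) top-left  bias=+0
    (1,2)@(3, 5): e=[2,25,9] → X
    (2,2)@(5, 5): e=[-10,19,27] → .
    (1,3)@(3, 7): e=[10,17,9] → X
    (2,3)@(5, 7): e=[-2,11,27] → .
    (1,4)@(3, 9): e=[18,9,9] → X
    (2,4)@(5, 9): e=[6,3,27] → X
    (3,4)@(7, 9): e=[-6,-3,45] → .
    (1,5)@(3, 11): e=[26,1,9] → X
    (2,5)@(5, 11): e=[14,-5,27] → .
  covered (5 px):
    . . . .
    . . . .
    . X . .
    . X . .
    . X X .
    . X . .

Final: "outside"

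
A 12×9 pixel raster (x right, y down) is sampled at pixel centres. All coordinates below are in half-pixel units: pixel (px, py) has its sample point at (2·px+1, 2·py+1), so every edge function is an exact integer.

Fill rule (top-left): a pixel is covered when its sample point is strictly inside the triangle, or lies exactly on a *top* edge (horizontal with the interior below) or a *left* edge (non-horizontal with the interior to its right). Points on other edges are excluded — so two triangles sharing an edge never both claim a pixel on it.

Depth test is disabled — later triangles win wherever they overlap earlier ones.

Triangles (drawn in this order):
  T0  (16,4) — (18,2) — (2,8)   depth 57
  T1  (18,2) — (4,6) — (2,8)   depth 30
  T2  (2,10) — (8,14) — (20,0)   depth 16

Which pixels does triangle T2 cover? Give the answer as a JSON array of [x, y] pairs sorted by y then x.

T0:
  2·area = 20  (B↔C swapped to make it positive)
  edge (16, 4)→(2, 8): d=(-14,4) right/bottom  bias=-1
  edge (2, 8)→(18, 2): d=(16,-6) top-left  bias=+0
  edge (18, 2)→(16, 4): d=(-2,2) right/bottom  bias=-1
    (9,0)@(19, 1): e=[30,-10,0] → .  [on edge]
    (8,1)@(17, 3): e=[10,10,0] → .  [on edge]
    (5,2)@(11, 5): e=[6,6,8] → X
    (6,2)@(13, 5): e=[-2,18,4] → .
    (7,2)@(15, 5): e=[-10,30,0] → .  [on edge]
    (2,3)@(5, 7): e=[2,2,16] → X
    (3,3)@(7, 7): e=[-6,14,12] → .
    (5,3)@(11, 7): e=[-22,38,4] → .
    (6,3)@(13, 7): e=[-30,50,0] → .  [on edge]
    (2,4)@(5, 9): e=[-26,34,12] → .
    (5,4)@(11, 9): e=[-50,70,0] → .  [on edge]
    (4,5)@(9, 11): e=[-70,90,0] → .  [on edge]
    (3,6)@(7, 13): e=[-90,110,0] → .  [on edge]
    (2,7)@(5, 15): e=[-110,130,0] → .  [on edge]
    (1,8)@(3, 17): e=[-130,150,0] → .  [on edge]
  covered (2 px):
    . . . . . . . . . . . .
    . . . . . . . . . . . .
    . . . . . X . . . . . .
    . . X . . . . . . . . .
    . . . . . . . . . . . .
    . . . . . . . . . . . .
    . . . . . . . . . . . .
    . . . . . . . . . . . .
    . . . . . . . . . . . .
T1:
  2·area = 20  (B↔C swapped to make it positive)
  edge (18, 2)→(2, 8): d=(-16,6) right/bottom  bias=-1
  edge (2, 8)→(4, 6): d=(2,-2) top-left  bias=+0
  edge (4, 6)→(18, 2): d=(14,-4) top-left  bias=+0
    (4,0)@(9, 1): e=[70,0,-50] → .  [on edge]
    (3,1)@(7, 3): e=[50,0,-30] → .  [on edge]
    (7,1)@(15, 3): e=[2,16,2] → X
    (8,1)@(17, 3): e=[-10,20,10] → .
    (2,2)@(5, 5): e=[30,0,-10] → .  [on edge]
    (4,2)@(9, 5): e=[6,8,6] → X
    (5,2)@(11, 5): e=[-6,12,14] → .
    (7,2)@(15, 5): e=[-30,20,30] → .
    (1,3)@(3, 7): e=[10,0,10] → X  [on edge]
    (2,3)@(5, 7): e=[-2,4,18] → .
    (4,3)@(9, 7): e=[-26,12,34] → .
    (0,4)@(1, 9): e=[-10,0,30] → .  [on edge]
  covered (3 px):
    . . . . . . . . . . . .
    . . . . . . . X . . . .
    . . . . X . . . . . . .
    . X . . . . . . . . . .
    . . . . . . . . . . . .
    . . . . . . . . . . . .
    . . . . . . . . . . . .
    . . . . . . . . . . . .
    . . . . . . . . . . . .
T2:
  2·area = 132  (B↔C swapped to make it positive)
  edge (2, 10)→(20, 0): d=(18,-10) top-left  bias=+0
  edge (20, 0)→(8, 14): d=(-12,14) right/bottom  bias=-1
  edge (8, 14)→(2, 10): d=(-6,-4) top-left  bias=+0
    (9,0)@(19, 1): e=[8,2,122] → X
    (10,0)@(21, 1): e=[28,-26,130] → .
    (7,1)@(15, 3): e=[4,34,94] → X
    (8,1)@(17, 3): e=[24,6,102] → X
    (9,1)@(19, 3): e=[44,-22,110] → .
    (5,2)@(11, 5): e=[0,66,66] → X  [on edge]
    (6,2)@(13, 5): e=[20,38,74] → X
    (8,2)@(17, 5): e=[60,-18,90] → .
    (4,3)@(9, 7): e=[16,70,46] → X
    (7,3)@(15, 7): e=[76,-14,70] → .
    (2,4)@(5, 9): e=[12,102,18] → X
    (3,4)@(7, 9): e=[32,74,26] → X
  covered (17 px):
    . . . . . . . . . X . .
    . . . . . . . X X . . .
    . . . . . X X X . . . .
    . . . . X X X . . . . .
    . . X X X X . . . . . .
    . . X X X . . . . . . .
    . . . X . . . . . . . .
    . . . . . . . . . . . .
    . . . . . . . . . . . .

Answer: [[9,0],[7,1],[8,1],[5,2],[6,2],[7,2],[4,3],[5,3],[6,3],[2,4],[3,4],[4,4],[5,4],[2,5],[3,5],[4,5],[3,6]]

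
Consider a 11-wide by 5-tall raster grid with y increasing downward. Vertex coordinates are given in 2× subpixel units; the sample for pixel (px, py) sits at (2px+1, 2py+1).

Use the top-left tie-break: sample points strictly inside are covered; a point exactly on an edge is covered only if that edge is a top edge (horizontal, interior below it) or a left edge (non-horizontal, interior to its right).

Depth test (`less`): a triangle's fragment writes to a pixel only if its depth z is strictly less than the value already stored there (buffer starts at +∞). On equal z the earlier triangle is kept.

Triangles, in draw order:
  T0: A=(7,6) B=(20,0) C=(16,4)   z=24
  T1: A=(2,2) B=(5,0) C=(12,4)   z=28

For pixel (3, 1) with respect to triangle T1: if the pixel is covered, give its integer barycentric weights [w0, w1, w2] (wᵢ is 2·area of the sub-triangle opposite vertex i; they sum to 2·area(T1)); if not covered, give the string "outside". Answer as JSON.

T0:
  2·area = 28
  edge (7, 6)→(20, 0): d=(13,-6) top-left  bias=+0
  edge (20, 0)→(16, 4): d=(-4,4) right/bottom  bias=-1
  edge (16, 4)→(7, 6): d=(-9,2) right/bottom  bias=-1
    (9,0)@(19, 1): e=[7,0,21] → .  [on edge]
    (7,1)@(15, 3): e=[9,8,11] → X
    (8,1)@(17, 3): e=[21,0,7] → .  [on edge]
    (5,2)@(11, 5): e=[11,16,1] → X
    (6,2)@(13, 5): e=[23,8,-3] → .
    (7,2)@(15, 5): e=[35,0,-7] → .  [on edge]
    (5,3)@(11, 7): e=[37,8,-17] → .
    (6,3)@(13, 7): e=[49,0,-21] → .  [on edge]
    (5,4)@(11, 9): e=[63,0,-35] → .  [on edge]
  covered (2 px):
    . . . . . . . . . . .
    . . . . . . . X . . .
    . . . . . X . . . . .
    . . . . . . . . . . .
    . . . . . . . . . . .
T1:
  2·area = 26
  edge (2, 2)→(5, 0): d=(3,-2) top-left  bias=+0
  edge (5, 0)→(12, 4): d=(7,4) right/bottom  bias=-1
  edge (12, 4)→(2, 2): d=(-10,-2) top-left  bias=+0
    (2,0)@(5, 1): e=[3,7,16] → X
    (3,0)@(7, 1): e=[7,-1,20] → .
    (2,1)@(5, 3): e=[9,21,-4] → .
    (3,1)@(7, 3): e=[13,13,0] → X  [on edge]
    (4,1)@(9, 3): e=[17,5,4] → X
    (5,1)@(11, 3): e=[21,-3,8] → .
    (3,2)@(7, 5): e=[19,27,-20] → .
    (4,2)@(9, 5): e=[23,19,-16] → .
    (8,2)@(17, 5): e=[39,-13,0] → .  [on edge]
  covered (3 px):
    . . X . . . . . . . .
    . . . X X . . . . . .
    . . . . . . . . . . .
    . . . . . . . . . . .
    . . . . . . . . . . .

Result: [13,0,13]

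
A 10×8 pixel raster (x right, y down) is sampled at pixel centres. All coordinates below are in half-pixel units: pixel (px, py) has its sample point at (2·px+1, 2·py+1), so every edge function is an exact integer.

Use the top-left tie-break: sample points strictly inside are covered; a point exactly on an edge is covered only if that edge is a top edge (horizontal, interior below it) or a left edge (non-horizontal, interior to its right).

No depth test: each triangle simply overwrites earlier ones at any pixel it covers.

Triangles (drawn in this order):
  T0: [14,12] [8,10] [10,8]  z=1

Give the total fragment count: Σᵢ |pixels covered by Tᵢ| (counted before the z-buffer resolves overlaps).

T0:
  2·area = 16
  edge (14, 12)→(8, 10): d=(-6,-2) top-left  bias=+0
  edge (8, 10)→(10, 8): d=(2,-2) top-left  bias=+0
  edge (10, 8)→(14, 12): d=(4,4) right/bottom  bias=-1
    (1,0)@(3, 1): e=[44,-28,0] → .  [on edge]
    (8,0)@(17, 1): e=[72,0,-56] → .  [on edge]
    (2,1)@(5, 3): e=[36,-20,0] → .  [on edge]
    (7,1)@(15, 3): e=[56,0,-40] → .  [on edge]
    (3,2)@(7, 5): e=[28,-12,0] → .  [on edge]
    (6,2)@(13, 5): e=[40,0,-24] → .  [on edge]
    (4,3)@(9, 7): e=[20,-4,0] → .  [on edge]
    (5,3)@(11, 7): e=[24,0,-8] → .  [on edge]
    (2,4)@(5, 9): e=[0,-8,24] → .  [on edge]
    (4,4)@(9, 9): e=[8,0,8] → X  [on edge]
    (5,4)@(11, 9): e=[12,4,0] → .  [on edge]
    (3,5)@(7, 11): e=[-8,0,24] → .  [on edge]
    (5,5)@(11, 11): e=[0,8,8] → X  [on edge]
    (6,5)@(13, 11): e=[4,12,0] → .  [on edge]
    (2,6)@(5, 13): e=[-24,0,40] → .  [on edge]
    (7,6)@(15, 13): e=[-4,20,0] → .  [on edge]
    (8,6)@(17, 13): e=[0,24,-8] → .  [on edge]
    (1,7)@(3, 15): e=[-40,0,56] → .  [on edge]
    (8,7)@(17, 15): e=[-12,28,0] → .  [on edge]
  covered (2 px):
    . . . . . . . . . .
    . . . . . . . . . .
    . . . . . . . . . .
    . . . . . . . . . .
    . . . . X . . . . .
    . . . . . X . . . .
    . . . . . . . . . .
    . . . . . . . . . .

Result: 2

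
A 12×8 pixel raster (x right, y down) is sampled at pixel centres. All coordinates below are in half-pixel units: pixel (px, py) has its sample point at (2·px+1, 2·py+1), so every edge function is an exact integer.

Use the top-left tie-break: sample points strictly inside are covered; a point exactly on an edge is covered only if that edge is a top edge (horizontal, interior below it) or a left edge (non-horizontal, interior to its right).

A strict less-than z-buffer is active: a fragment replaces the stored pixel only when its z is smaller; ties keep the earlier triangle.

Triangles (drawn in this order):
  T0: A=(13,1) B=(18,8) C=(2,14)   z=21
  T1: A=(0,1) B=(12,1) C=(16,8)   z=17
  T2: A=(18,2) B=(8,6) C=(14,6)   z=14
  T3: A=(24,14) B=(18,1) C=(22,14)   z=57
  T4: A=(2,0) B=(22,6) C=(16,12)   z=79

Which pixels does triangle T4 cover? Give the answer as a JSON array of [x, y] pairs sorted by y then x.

T0:
  2·area = 142
  edge (13, 1)→(18, 8): d=(5,7) right/bottom  bias=-1
  edge (18, 8)→(2, 14): d=(-16,6) right/bottom  bias=-1
  edge (2, 14)→(13, 1): d=(11,-13) top-left  bias=+0
    (6,0)@(13, 1): e=[0,142,0] → ·  [on edge]
    (6,1)@(13, 3): e=[10,110,22] → #
    (7,1)@(15, 3): e=[-4,98,48] → ·
    (5,2)@(11, 5): e=[34,90,18] → #
    (7,2)@(15, 5): e=[6,66,70] → #
    (8,2)@(17, 5): e=[-8,54,96] → ·
    (4,3)@(9, 7): e=[58,70,14] → #
    (8,3)@(17, 7): e=[2,22,118] → #
    (9,3)@(19, 7): e=[-12,10,144] → ·
    (3,4)@(7, 9): e=[82,50,10] → #
    (8,4)@(17, 9): e=[12,-10,140] → ·
    (2,5)@(5, 11): e=[106,30,6] → #
    (11,7)@(23, 15): e=[0,-142,284] → ·  [on edge]
  covered (18 px):
    · · · · · · · · · · · ·
    · · · · · · # · · · · ·
    · · · · · # # # · · · ·
    · · · · # # # # # · · ·
    · · · # # # # # · · · ·
    · · # # # · · · · · · ·
    · # · · · · · · · · · ·
    · · · · · · · · · · · ·
T1:
  2·area = 84
  edge (0, 1)→(12, 1): d=(12,0) top-left  bias=+0
  edge (12, 1)→(16, 8): d=(4,7) right/bottom  bias=-1
  edge (16, 8)→(0, 1): d=(-16,-7) top-left  bias=+0
    (0,0)@(1, 1): e=[0,77,7] → #  [on edge]
    (1,0)@(3, 1): e=[0,63,21] → #  [on edge]
    (2,0)@(5, 1): e=[0,49,35] → #  [on edge]
    (3,0)@(7, 1): e=[0,35,49] → #  [on edge]
    (4,0)@(9, 1): e=[0,21,63] → #  [on edge]
    (5,0)@(11, 1): e=[0,7,77] → #  [on edge]
    (6,0)@(13, 1): e=[0,-7,91] → ·  [on edge]
    (7,0)@(15, 1): e=[0,-21,105] → ·  [on edge]
    (8,0)@(17, 1): e=[0,-35,119] → ·  [on edge]
    (9,0)@(19, 1): e=[0,-49,133] → ·  [on edge]
    (10,0)@(21, 1): e=[0,-63,147] → ·  [on edge]
    (11,0)@(23, 1): e=[0,-77,161] → ·  [on edge]
  covered (14 px):
    # # # # # # · · · · · ·
    · · # # # # # · · · · ·
    · · · · · # # · · · · ·
    · · · · · · · # · · · ·
    · · · · · · · · · · · ·
    · · · · · · · · · · · ·
    · · · · · · · · · · · ·
    · · · · · · · · · · · ·
T2:
  2·area = 24  (B↔C swapped to make it positive)
  edge (18, 2)→(14, 6): d=(-4,4) right/bottom  bias=-1
  edge (14, 6)→(8, 6): d=(-6,0) right/bottom  bias=-1
  edge (8, 6)→(18, 2): d=(10,-4) top-left  bias=+0
    (9,0)@(19, 1): e=[0,30,-6] → ·  [on edge]
    (8,1)@(17, 3): e=[0,18,6] → ·  [on edge]
    (5,2)@(11, 5): e=[16,6,2] → #
    (6,2)@(13, 5): e=[8,6,10] → #
    (7,2)@(15, 5): e=[0,6,18] → ·  [on edge]
    (5,3)@(11, 7): e=[8,-6,22] → ·
    (6,3)@(13, 7): e=[0,-6,30] → ·  [on edge]
    (5,4)@(11, 9): e=[0,-18,42] → ·  [on edge]
    (4,5)@(9, 11): e=[0,-30,54] → ·  [on edge]
    (3,6)@(7, 13): e=[0,-42,66] → ·  [on edge]
    (2,7)@(5, 15): e=[0,-54,78] → ·  [on edge]
  covered (2 px):
    · · · · · · · · · · · ·
    · · · · · · · · · · · ·
    · · · · · # # · · · · ·
    · · · · · · · · · · · ·
    · · · · · · · · · · · ·
    · · · · · · · · · · · ·
    · · · · · · · · · · · ·
    · · · · · · · · · · · ·
T3:
  2·area = 26  (B↔C swapped to make it positive)
  edge (24, 14)→(22, 14): d=(-2,0) right/bottom  bias=-1
  edge (22, 14)→(18, 1): d=(-4,-13) top-left  bias=+0
  edge (18, 1)→(24, 14): d=(6,13) right/bottom  bias=-1
    (10,4)@(21, 9): e=[10,7,9] → #
    (11,4)@(23, 9): e=[10,33,-17] → ·
    (10,5)@(21, 11): e=[6,-1,21] → ·
    (11,6)@(23, 13): e=[2,17,7] → #
    (11,7)@(23, 15): e=[-2,9,19] → ·
  covered (2 px):
    · · · · · · · · · · · ·
    · · · · · · · · · · · ·
    · · · · · · · · · · · ·
    · · · · · · · · · · · ·
    · · · · · · · · · · # ·
    · · · · · · · · · · · ·
    · · · · · · · · · · · #
    · · · · · · · · · · · ·
T4:
  2·area = 156
  edge (2, 0)→(22, 6): d=(20,6) right/bottom  bias=-1
  edge (22, 6)→(16, 12): d=(-6,6) right/bottom  bias=-1
  edge (16, 12)→(2, 0): d=(-14,-12) top-left  bias=+0
    (2,0)@(5, 1): e=[2,132,22] → #
    (3,0)@(7, 1): e=[-10,120,46] → ·
    (2,1)@(5, 3): e=[42,120,-6] → ·
    (3,1)@(7, 3): e=[30,108,18] → #
    (4,1)@(9, 3): e=[18,96,42] → #
    (5,1)@(11, 3): e=[6,84,66] → #
    (6,1)@(13, 3): e=[-6,72,90] → ·
    (3,2)@(7, 5): e=[70,96,-10] → ·
    (4,2)@(9, 5): e=[58,84,14] → #
    (6,2)@(13, 5): e=[34,60,62] → #
    (7,2)@(15, 5): e=[22,48,86] → #
    (8,2)@(17, 5): e=[10,36,110] → #
    (11,2)@(23, 5): e=[-26,0,182] → ·  [on edge]
    (10,3)@(21, 7): e=[26,0,130] → ·  [on edge]
    (9,4)@(19, 9): e=[78,0,78] → ·  [on edge]
    (8,5)@(17, 11): e=[130,0,26] → ·  [on edge]
    (7,6)@(15, 13): e=[182,0,-26] → ·  [on edge]
    (6,7)@(13, 15): e=[234,0,-78] → ·  [on edge]
  covered (18 px):
    · · # · · · · · · · · ·
    · · · # # # · · · · · ·
    · · · · # # # # # · · ·
    · · · · · # # # # # · ·
    · · · · · · # # # · · ·
    · · · · · · · # · · · ·
    · · · · · · · · · · · ·
    · · · · · · · · · · · ·

Answer: [[2,0],[3,1],[4,1],[5,1],[4,2],[5,2],[6,2],[7,2],[8,2],[5,3],[6,3],[7,3],[8,3],[9,3],[6,4],[7,4],[8,4],[7,5]]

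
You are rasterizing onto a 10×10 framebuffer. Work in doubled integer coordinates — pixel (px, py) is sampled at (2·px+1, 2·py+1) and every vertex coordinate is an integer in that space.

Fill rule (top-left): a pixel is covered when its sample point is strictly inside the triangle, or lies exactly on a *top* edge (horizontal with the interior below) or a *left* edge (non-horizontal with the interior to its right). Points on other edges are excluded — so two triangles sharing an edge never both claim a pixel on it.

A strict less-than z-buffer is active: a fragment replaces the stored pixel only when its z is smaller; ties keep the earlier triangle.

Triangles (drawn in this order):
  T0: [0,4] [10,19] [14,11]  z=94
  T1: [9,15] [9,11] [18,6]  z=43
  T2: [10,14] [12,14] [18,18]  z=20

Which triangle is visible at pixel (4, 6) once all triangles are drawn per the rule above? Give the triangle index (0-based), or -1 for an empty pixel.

T0:
  2·area = 140  (B↔C swapped to make it positive)
  edge (0, 4)→(14, 11): d=(14,7) right/bottom  bias=-1
  edge (14, 11)→(10, 19): d=(-4,8) right/bottom  bias=-1
  edge (10, 19)→(0, 4): d=(-10,-15) top-left  bias=+0
    (9,0)@(19, 1): e=[-175,0,315] → ·  [on edge]
    (0,2)@(1, 5): e=[7,128,5] → █
    (1,2)@(3, 5): e=[-7,112,35] → ·
    (8,2)@(17, 5): e=[-105,0,245] → ·  [on edge]
    (0,3)@(1, 7): e=[35,120,-15] → ·
    (1,3)@(3, 7): e=[21,104,15] → █
    (2,3)@(5, 7): e=[7,88,45] → █
    (3,3)@(7, 7): e=[-7,72,75] → ·
    (1,4)@(3, 9): e=[49,96,-5] → ·
    (2,4)@(5, 9): e=[35,80,25] → █
    (3,4)@(7, 9): e=[21,64,55] → █
    (4,4)@(9, 9): e=[7,48,85] → █
    (7,4)@(15, 9): e=[-35,0,175] → ·  [on edge]
    (6,6)@(13, 13): e=[35,0,105] → ·  [on edge]
    (5,8)@(11, 17): e=[105,0,35] → ·  [on edge]
  covered (17 px):
    · · · · · · · · · ·
    · · · · · · · · · ·
    █ · · · · · · · · ·
    · █ █ · · · · · · ·
    · · █ █ █ · · · · ·
    · · █ █ █ █ █ · · ·
    · · · █ █ █ · · · ·
    · · · · █ █ · · · ·
    · · · · █ · · · · ·
    · · · · · · · · · ·
T1:
  2·area = 36
  edge (9, 15)→(9, 11): d=(0,-4) top-left  bias=+0
  edge (9, 11)→(18, 6): d=(9,-5) top-left  bias=+0
  edge (18, 6)→(9, 15): d=(-9,9) right/bottom  bias=-1
    (4,0)@(9, 1): e=[0,-90,126] → ·  [on edge]
    (4,1)@(9, 3): e=[0,-72,108] → ·  [on edge]
    (4,2)@(9, 5): e=[0,-54,90] → ·  [on edge]
    (9,2)@(19, 5): e=[40,-4,0] → ·  [on edge]
    (4,3)@(9, 7): e=[0,-36,72] → ·  [on edge]
    (8,3)@(17, 7): e=[32,4,0] → ·  [on edge]
    (4,4)@(9, 9): e=[0,-18,54] → ·  [on edge]
    (6,4)@(13, 9): e=[16,2,18] → █
    (7,4)@(15, 9): e=[24,12,0] → ·  [on edge]
    (4,5)@(9, 11): e=[0,0,36] → █  [on edge]
    (5,5)@(11, 11): e=[8,10,18] → █
    (6,5)@(13, 11): e=[16,20,0] → ·  [on edge]
    (4,6)@(9, 13): e=[0,18,18] → █  [on edge]
    (5,6)@(11, 13): e=[8,28,0] → ·  [on edge]
    (4,7)@(9, 15): e=[0,36,0] → ·  [on edge]
    (3,8)@(7, 17): e=[-8,44,0] → ·  [on edge]
    (4,8)@(9, 17): e=[0,54,-18] → ·  [on edge]
    (2,9)@(5, 19): e=[-16,52,0] → ·  [on edge]
    (4,9)@(9, 19): e=[0,72,-36] → ·  [on edge]
  covered (4 px):
    · · · · · · · · · ·
    · · · · · · · · · ·
    · · · · · · · · · ·
    · · · · · · · · · ·
    · · · · · · █ · · ·
    · · · · █ █ · · · ·
    · · · · █ · · · · ·
    · · · · · · · · · ·
    · · · · · · · · · ·
    · · · · · · · · · ·
T2:
  2·area = 8
  edge (10, 14)→(12, 14): d=(2,0) top-left  bias=+0
  edge (12, 14)→(18, 18): d=(6,4) right/bottom  bias=-1
  edge (18, 18)→(10, 14): d=(-8,-4) top-left  bias=+0
    (6,7)@(13, 15): e=[2,2,4] → █
    (7,7)@(15, 15): e=[2,-6,12] → ·
    (6,8)@(13, 17): e=[6,14,-12] → ·
  covered (1 px):
    · · · · · · · · · ·
    · · · · · · · · · ·
    · · · · · · · · · ·
    · · · · · · · · · ·
    · · · · · · · · · ·
    · · · · · · · · · ·
    · · · · · · · · · ·
    · · · · · · █ · · ·
    · · · · · · · · · ·
    · · · · · · · · · ·

Z-buffer (winner per pixel, '.' = empty):
  . . . . . . . . . .
  . . . . . . . . . .
  0 . . . . . . . . .
  . 0 0 . . . . . . .
  . . 0 0 0 . 1 . . .
  . . 0 0 1 1 0 . . .
  . . . 0 1 0 . . . .
  . . . . 0 0 2 . . .
  . . . . 0 . . . . .
  . . . . . . . . . .

Result: 1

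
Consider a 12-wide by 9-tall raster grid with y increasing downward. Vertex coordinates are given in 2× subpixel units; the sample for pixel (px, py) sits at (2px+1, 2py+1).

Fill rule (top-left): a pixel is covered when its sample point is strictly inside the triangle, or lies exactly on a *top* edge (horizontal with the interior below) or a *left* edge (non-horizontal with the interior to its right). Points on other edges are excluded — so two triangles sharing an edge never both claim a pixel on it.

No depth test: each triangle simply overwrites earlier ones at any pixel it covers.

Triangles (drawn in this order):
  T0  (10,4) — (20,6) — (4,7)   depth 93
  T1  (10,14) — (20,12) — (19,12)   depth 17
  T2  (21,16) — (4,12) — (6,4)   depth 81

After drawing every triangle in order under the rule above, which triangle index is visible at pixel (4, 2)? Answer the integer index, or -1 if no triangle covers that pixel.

T0:
  2·area = 42
  edge (10, 4)→(20, 6): d=(10,2) right/bottom  bias=-1
  edge (20, 6)→(4, 7): d=(-16,1) right/bottom  bias=-1
  edge (4, 7)→(10, 4): d=(6,-3) top-left  bias=+0
    (2,1)@(5, 3): e=[0,63,-21] → .  [on edge]
    (4,2)@(9, 5): e=[12,27,3] → X
    (5,2)@(11, 5): e=[8,25,9] → X
    (6,2)@(13, 5): e=[4,23,15] → X
    (7,2)@(15, 5): e=[0,21,21] → .  [on edge]
    (4,3)@(9, 7): e=[32,-5,15] → .
    (5,3)@(11, 7): e=[28,-7,21] → .
    (6,3)@(13, 7): e=[24,-9,27] → .
  covered (3 px):
    . . . . . . . . . . . .
    . . . . . . . . . . . .
    . . . . X X X . . . . .
    . . . . . . . . . . . .
    . . . . . . . . . . . .
    . . . . . . . . . . . .
    . . . . . . . . . . . .
    . . . . . . . . . . . .
    . . . . . . . . . . . .
T1:
  2·area = 2  (B↔C swapped to make it positive)
  edge (10, 14)→(19, 12): d=(9,-2) top-left  bias=+0
  edge (19, 12)→(20, 12): d=(1,0) top-left  bias=+0
  edge (20, 12)→(10, 14): d=(-10,2) right/bottom  bias=-1
    (7,6)@(15, 13): e=[1,1,0] → .  [on edge]
    (2,7)@(5, 15): e=[-1,3,0] → .  [on edge]
  covered (0 px):
    . . . . . . . . . . . .
    . . . . . . . . . . . .
    . . . . . . . . . . . .
    . . . . . . . . . . . .
    . . . . . . . . . . . .
    . . . . . . . . . . . .
    . . . . . . . . . . . .
    . . . . . . . . . . . .
    . . . . . . . . . . . .
T2:
  2·area = 144
  edge (21, 16)→(4, 12): d=(-17,-4) top-left  bias=+0
  edge (4, 12)→(6, 4): d=(2,-8) top-left  bias=+0
  edge (6, 4)→(21, 16): d=(15,12) right/bottom  bias=-1
    (3,2)@(7, 5): e=[131,10,3] → X
    (4,2)@(9, 5): e=[139,26,-21] → .
    (3,3)@(7, 7): e=[97,14,33] → X
    (4,3)@(9, 7): e=[105,30,9] → X
    (5,3)@(11, 7): e=[113,46,-15] → .
    (2,4)@(5, 9): e=[55,2,87] → X
    (5,4)@(11, 9): e=[79,50,15] → X
    (6,4)@(13, 9): e=[87,66,-9] → .
    (2,5)@(5, 11): e=[21,6,117] → X
    (6,5)@(13, 11): e=[53,70,21] → X
    (7,5)@(15, 11): e=[61,86,-3] → .
    (2,6)@(5, 13): e=[-13,10,147] → .
  covered (19 px):
    . . . . . . . . . . . .
    . . . . . . . . . . . .
    . . . X . . . . . . . .
    . . . X X . . . . . . .
    . . X X X X . . . . . .
    . . X X X X X . . . . .
    . . . . X X X X X . . .
    . . . . . . . . X X . .
    . . . . . . . . . . . .

Z-buffer (winner per pixel, '.' = empty):
  . . . . . . . . . . . .
  . . . . . . . . . . . .
  . . . 2 0 0 0 . . . . .
  . . . 2 2 . . . . . . .
  . . 2 2 2 2 . . . . . .
  . . 2 2 2 2 2 . . . . .
  . . . . 2 2 2 2 2 . . .
  . . . . . . . . 2 2 . .
  . . . . . . . . . . . .

Final: 0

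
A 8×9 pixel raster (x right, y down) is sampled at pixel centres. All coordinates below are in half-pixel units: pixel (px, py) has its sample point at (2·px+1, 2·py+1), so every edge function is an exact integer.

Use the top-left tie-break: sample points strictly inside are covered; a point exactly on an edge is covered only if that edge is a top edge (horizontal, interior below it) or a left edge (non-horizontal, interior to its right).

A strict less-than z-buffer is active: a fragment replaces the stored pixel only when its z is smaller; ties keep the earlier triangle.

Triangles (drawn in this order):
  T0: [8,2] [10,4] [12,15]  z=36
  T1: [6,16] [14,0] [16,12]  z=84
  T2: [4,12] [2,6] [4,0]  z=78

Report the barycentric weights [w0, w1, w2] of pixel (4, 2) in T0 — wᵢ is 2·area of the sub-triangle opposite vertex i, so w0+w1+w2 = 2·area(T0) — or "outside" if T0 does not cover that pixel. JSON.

T0:
  2·area = 18
  edge (8, 2)→(10, 4): d=(2,2) right/bottom  bias=-1
  edge (10, 4)→(12, 15): d=(2,11) right/bottom  bias=-1
  edge (12, 15)→(8, 2): d=(-4,-13) top-left  bias=+0
    (3,0)@(7, 1): e=[0,27,-9] → ·  [on edge]
    (4,1)@(9, 3): e=[0,9,9] → ·  [on edge]
    (4,2)@(9, 5): e=[4,13,1] → #
    (5,2)@(11, 5): e=[0,-9,27] → ·  [on edge]
    (4,3)@(9, 7): e=[8,17,-7] → ·
    (6,3)@(13, 7): e=[0,-27,45] → ·  [on edge]
    (7,4)@(15, 9): e=[0,-45,63] → ·  [on edge]
    (5,5)@(11, 11): e=[12,3,3] → #
    (6,5)@(13, 11): e=[8,-19,29] → ·
    (5,6)@(11, 13): e=[16,7,-5] → ·
  covered (2 px):
    · · · · · · · ·
    · · · · · · · ·
    · · · · # · · ·
    · · · · · · · ·
    · · · · · · · ·
    · · · · · # · ·
    · · · · · · · ·
    · · · · · · · ·
    · · · · · · · ·
T1:
  2·area = 128
  edge (6, 16)→(14, 0): d=(8,-16) top-left  bias=+0
  edge (14, 0)→(16, 12): d=(2,12) right/bottom  bias=-1
  edge (16, 12)→(6, 16): d=(-10,4) right/bottom  bias=-1
    (6,1)@(13, 3): e=[8,18,102] → #
    (7,1)@(15, 3): e=[40,-6,94] → ·
    (6,2)@(13, 5): e=[24,22,82] → #
    (7,2)@(15, 5): e=[56,-2,74] → ·
    (5,3)@(11, 7): e=[8,50,70] → #
    (7,3)@(15, 7): e=[72,2,54] → #
    (5,4)@(11, 9): e=[24,54,50] → #
    (4,5)@(9, 11): e=[8,82,38] → #
    (4,6)@(9, 13): e=[24,86,18] → #
    (7,6)@(15, 13): e=[120,14,-6] → ·
    (3,7)@(7, 15): e=[8,114,6] → #
    (4,7)@(9, 15): e=[40,90,-2] → ·
  covered (16 px):
    · · · · · · · ·
    · · · · · · # ·
    · · · · · · # ·
    · · · · · # # #
    · · · · · # # #
    · · · · # # # #
    · · · · # # # ·
    · · · # · · · ·
    · · · · · · · ·
T2:
  2·area = 24
  edge (4, 12)→(2, 6): d=(-2,-6) top-left  bias=+0
  edge (2, 6)→(4, 0): d=(2,-6) top-left  bias=+0
  edge (4, 0)→(4, 12): d=(0,12) right/bottom  bias=-1
    (0,1)@(1, 3): e=[0,-12,36] → ·  [on edge]
    (1,1)@(3, 3): e=[12,0,12] → #  [on edge]
    (2,1)@(5, 3): e=[24,12,-12] → ·
    (1,2)@(3, 5): e=[8,4,12] → #
    (2,2)@(5, 5): e=[20,16,-12] → ·
    (1,3)@(3, 7): e=[4,8,12] → #
    (2,3)@(5, 7): e=[16,20,-12] → ·
    (0,4)@(1, 9): e=[-12,0,36] → ·  [on edge]
    (1,4)@(3, 9): e=[0,12,12] → #  [on edge]
    (2,4)@(5, 9): e=[12,24,-12] → ·
    (1,5)@(3, 11): e=[-4,16,12] → ·
    (2,7)@(5, 15): e=[0,36,-12] → ·  [on edge]
  covered (4 px):
    · · · · · · · ·
    · # · · · · · ·
    · # · · · · · ·
    · # · · · · · ·
    · # · · · · · ·
    · · · · · · · ·
    · · · · · · · ·
    · · · · · · · ·
    · · · · · · · ·

Answer: [13,1,4]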